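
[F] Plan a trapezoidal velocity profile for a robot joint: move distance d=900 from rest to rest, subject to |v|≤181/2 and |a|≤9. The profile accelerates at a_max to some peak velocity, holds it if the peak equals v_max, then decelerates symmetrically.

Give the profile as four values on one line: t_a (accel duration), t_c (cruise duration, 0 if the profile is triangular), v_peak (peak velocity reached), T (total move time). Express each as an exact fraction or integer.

t_a=10 t_c=0 v_peak=90 T=20

(v_max)²/a_max = (181/2)²/9 = 32761/36
900 < 32761/36 ⇒ no cruise
v_peak = √(900·9) = √8100 = 90
t_a = 90/9 = 10; t_c = 0
T = 2·10 = 20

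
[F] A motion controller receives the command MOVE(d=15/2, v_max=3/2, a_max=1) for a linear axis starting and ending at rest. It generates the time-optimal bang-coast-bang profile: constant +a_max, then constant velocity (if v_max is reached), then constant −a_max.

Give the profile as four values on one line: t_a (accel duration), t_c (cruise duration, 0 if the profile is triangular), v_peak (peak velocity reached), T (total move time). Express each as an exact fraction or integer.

v_max²/a_max = (3/2)²/1 = 9/4
15/2 ≥ 9/4 ⇒ cruise phase
t_a = (3/2)/1 = 3/2; v_peak = 3/2
d_cruise = 15/2 − 9/4 = 21/4; t_c = (21/4)/(3/2) = 7/2
T = 2·3/2 + 7/2 = 13/2

t_a=3/2 t_c=7/2 v_peak=3/2 T=13/2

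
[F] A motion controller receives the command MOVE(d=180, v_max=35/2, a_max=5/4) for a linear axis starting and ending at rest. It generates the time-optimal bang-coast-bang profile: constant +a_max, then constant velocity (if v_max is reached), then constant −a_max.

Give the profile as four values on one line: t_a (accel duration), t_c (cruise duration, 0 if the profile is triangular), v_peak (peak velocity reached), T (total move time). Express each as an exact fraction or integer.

(v_max)²/a_max = (35/2)²/(5/4) = 245
180 < 245 ⇒ no cruise
v_peak = √(180·5/4) = √225 = 15
t_a = 15/(5/4) = 12; t_c = 0
T = 2·12 = 24

t_a=12 t_c=0 v_peak=15 T=24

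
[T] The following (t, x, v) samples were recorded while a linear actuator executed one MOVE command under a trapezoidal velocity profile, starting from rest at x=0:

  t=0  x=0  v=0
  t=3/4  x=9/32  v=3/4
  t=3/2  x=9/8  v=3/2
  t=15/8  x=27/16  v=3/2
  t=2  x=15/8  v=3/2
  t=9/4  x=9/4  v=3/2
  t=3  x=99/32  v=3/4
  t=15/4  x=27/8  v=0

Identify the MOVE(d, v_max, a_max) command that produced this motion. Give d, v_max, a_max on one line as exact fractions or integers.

final state: t=15/4, x=27/8, v=0 → d = 27/8
a_max = (3/4−0)/(3/4−0) = 1
max v = 3/2 over t∈[3/2,9/4] → v_max = 3/2
check: 3/2·(3/2+3/4) = 27/8 ✓

d=27/8 v_max=3/2 a_max=1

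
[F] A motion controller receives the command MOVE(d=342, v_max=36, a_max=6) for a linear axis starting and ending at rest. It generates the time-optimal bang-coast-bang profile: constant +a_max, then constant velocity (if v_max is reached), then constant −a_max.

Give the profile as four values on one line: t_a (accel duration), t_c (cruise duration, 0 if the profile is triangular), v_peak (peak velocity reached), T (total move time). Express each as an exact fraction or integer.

t_a=6 t_c=7/2 v_peak=36 T=31/2

vₘ²/aₘ = 36²/6 = 216
342 ≥ 216 ⇒ cruise phase
t_a = 36/6 = 6; v_peak = 36
d_cruise = 342 − 216 = 126; t_c = 126/36 = 7/2
T = 2·6 + 7/2 = 31/2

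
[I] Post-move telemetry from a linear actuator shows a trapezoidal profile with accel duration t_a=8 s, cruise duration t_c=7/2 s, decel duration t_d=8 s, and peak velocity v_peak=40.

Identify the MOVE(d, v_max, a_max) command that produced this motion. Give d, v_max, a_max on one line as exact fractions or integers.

d=460 v_max=40 a_max=5

a_max = 40/8 = 5
d_a = ½·40·8 = 160; d_c = 40·7/2 = 140
d = 2·160 + 140 = 460
t_c = 7/2 > 0 so v_max = 40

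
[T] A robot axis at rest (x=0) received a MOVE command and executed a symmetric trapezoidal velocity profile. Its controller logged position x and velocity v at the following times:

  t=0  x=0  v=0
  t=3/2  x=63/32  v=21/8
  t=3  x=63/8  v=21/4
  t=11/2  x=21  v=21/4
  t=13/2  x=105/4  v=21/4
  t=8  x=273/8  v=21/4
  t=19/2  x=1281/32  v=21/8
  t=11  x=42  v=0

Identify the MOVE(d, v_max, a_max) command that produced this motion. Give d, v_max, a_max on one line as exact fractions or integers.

d=42 v_max=21/4 a_max=7/4

final state: t=11, x=42, v=0 → d = 42
a_max = (21/8−0)/(3/2−0) = 7/4
max v = 21/4 over t∈[3,8] → v_max = 21/4
check: 21/4·(3+5) = 42 ✓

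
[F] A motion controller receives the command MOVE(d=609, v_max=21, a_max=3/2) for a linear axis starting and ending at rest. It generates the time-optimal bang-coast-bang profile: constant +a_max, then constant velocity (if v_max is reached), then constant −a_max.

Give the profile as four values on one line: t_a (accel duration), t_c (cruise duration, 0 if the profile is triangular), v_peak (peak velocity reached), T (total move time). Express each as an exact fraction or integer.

vₘ²/aₘ = 21²/(3/2) = 294
609 ≥ 294 → trapezoidal
t_a = 21/(3/2) = 14; v_peak = 21
d_cruise = 609 − 294 = 315; t_c = 315/21 = 15
T = 2·14 + 15 = 43

t_a=14 t_c=15 v_peak=21 T=43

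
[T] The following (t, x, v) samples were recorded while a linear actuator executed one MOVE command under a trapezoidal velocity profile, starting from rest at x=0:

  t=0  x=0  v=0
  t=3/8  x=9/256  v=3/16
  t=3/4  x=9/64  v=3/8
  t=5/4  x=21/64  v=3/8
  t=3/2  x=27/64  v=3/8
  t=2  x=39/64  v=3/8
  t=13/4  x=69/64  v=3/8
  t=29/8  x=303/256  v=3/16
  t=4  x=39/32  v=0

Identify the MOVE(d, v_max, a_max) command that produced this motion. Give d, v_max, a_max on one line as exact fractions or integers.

d=39/32 v_max=3/8 a_max=1/2

final state: t=4, x=39/32, v=0 → d = 39/32
a_max = (3/16−0)/(3/8−0) = 1/2
max v = 3/8 over t∈[3/4,13/4] → v_max = 3/8
check: 3/8·(3/4+5/2) = 39/32 ✓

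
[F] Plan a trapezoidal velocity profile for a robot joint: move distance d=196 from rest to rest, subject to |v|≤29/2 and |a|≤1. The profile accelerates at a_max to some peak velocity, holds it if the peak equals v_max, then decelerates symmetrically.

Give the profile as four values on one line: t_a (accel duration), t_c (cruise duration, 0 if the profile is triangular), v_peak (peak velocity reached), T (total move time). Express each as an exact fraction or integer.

t_a=14 t_c=0 v_peak=14 T=28

vₘ²/aₘ = (29/2)²/1 = 841/4
196 < 841/4 so t_c = 0
v_peak = √(196·1) = √196 = 14
t_a = 14/1 = 14; t_c = 0
T = 2·14 = 28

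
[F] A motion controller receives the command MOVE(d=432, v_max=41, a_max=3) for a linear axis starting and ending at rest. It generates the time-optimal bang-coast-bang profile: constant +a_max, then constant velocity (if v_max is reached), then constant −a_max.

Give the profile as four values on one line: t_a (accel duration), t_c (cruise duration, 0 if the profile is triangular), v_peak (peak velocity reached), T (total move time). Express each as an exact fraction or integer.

(v_max)²/a_max = 41²/3 = 1681/3
432 < 1681/3 ⇒ no cruise
v_peak = √(432·3) = √1296 = 36
t_a = 36/3 = 12; t_c = 0
T = 2·12 = 24

t_a=12 t_c=0 v_peak=36 T=24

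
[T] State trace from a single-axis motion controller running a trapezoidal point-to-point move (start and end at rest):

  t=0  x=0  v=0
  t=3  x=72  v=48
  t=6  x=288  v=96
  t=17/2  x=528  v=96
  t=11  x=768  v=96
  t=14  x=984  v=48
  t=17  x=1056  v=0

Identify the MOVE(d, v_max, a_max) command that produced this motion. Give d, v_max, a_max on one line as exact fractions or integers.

d=1056 v_max=96 a_max=16

final state: t=17, x=1056, v=0 → d = 1056
a_max = (48−0)/(3−0) = 16
max v = 96 over t∈[6,11] → v_max = 96
check: 96·(6+5) = 1056 ✓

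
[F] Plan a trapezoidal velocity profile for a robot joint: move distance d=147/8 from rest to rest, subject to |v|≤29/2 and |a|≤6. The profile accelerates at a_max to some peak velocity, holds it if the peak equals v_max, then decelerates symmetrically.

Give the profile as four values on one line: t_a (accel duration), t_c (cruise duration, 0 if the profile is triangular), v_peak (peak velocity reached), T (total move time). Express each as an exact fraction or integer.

t_a=7/4 t_c=0 v_peak=21/2 T=7/2

v_max²/a_max = (29/2)²/6 = 841/24
147/8 < 841/24 → triangular
v_peak = √(147/8·6) = √(441/4) = 21/2
t_a = (21/2)/6 = 7/4; t_c = 0
T = 2·7/4 = 7/2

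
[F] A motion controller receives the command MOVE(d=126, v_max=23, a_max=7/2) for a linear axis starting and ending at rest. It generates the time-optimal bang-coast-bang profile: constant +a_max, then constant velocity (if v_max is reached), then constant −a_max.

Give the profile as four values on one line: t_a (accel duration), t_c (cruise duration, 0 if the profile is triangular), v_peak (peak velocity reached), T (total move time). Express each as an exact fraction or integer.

(v_max)²/a_max = 23²/(7/2) = 1058/7
126 < 1058/7 → triangular
v_peak = √(126·7/2) = √441 = 21
t_a = 21/(7/2) = 6; t_c = 0
T = 2·6 = 12

t_a=6 t_c=0 v_peak=21 T=12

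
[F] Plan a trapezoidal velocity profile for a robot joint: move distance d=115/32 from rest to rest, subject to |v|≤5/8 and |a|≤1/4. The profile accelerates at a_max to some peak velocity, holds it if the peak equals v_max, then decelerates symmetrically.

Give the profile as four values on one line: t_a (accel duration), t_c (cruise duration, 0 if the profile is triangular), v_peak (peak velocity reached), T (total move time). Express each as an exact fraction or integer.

t_a=5/2 t_c=13/4 v_peak=5/8 T=33/4

vₘ²/aₘ = (5/8)²/(1/4) = 25/16
115/32 ≥ 25/16 → trapezoidal
t_a = (5/8)/(1/4) = 5/2; v_peak = 5/8
d_cruise = 115/32 − 25/16 = 65/32; t_c = (65/32)/(5/8) = 13/4
T = 2·5/2 + 13/4 = 33/4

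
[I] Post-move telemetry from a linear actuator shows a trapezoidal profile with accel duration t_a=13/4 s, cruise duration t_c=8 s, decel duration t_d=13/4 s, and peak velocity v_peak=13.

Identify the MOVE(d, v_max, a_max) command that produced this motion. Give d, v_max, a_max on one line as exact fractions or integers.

d=585/4 v_max=13 a_max=4

a_max = 13/(13/4) = 4
d_a = ½·13·13/4 = 169/8; d_c = 13·8 = 104
d = 2·169/8 + 104 = 585/4
t_c = 8 > 0 ⇒ limit active, v_max = 13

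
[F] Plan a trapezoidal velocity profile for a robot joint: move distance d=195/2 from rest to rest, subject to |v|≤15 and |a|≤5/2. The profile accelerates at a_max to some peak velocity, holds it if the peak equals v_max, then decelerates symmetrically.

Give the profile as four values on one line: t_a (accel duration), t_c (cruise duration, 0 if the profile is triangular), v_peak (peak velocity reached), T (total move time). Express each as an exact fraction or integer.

t_a=6 t_c=1/2 v_peak=15 T=25/2

v_max²/a_max = 15²/(5/2) = 90
195/2 ≥ 90 so v_max reached
t_a = 15/(5/2) = 6; v_peak = 15
d_cruise = 195/2 − 90 = 15/2; t_c = (15/2)/15 = 1/2
T = 2·6 + 1/2 = 25/2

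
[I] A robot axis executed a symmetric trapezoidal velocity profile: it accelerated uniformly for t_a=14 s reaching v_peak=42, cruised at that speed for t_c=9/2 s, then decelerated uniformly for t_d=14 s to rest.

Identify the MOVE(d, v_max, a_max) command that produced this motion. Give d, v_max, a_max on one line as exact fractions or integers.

d=777 v_max=42 a_max=3

a_max = 42/14 = 3
d_a = ½·42·14 = 294; d_c = 42·9/2 = 189
d = 2·294 + 189 = 777
t_c = 9/2 > 0 → v_max = v_peak = 42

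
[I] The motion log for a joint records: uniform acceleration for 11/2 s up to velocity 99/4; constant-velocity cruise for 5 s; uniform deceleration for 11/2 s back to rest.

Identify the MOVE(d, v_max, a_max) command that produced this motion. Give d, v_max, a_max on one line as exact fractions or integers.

a_max = (99/4)/(11/2) = 9/2
d_a = ½·99/4·11/2 = 1089/16; d_c = 99/4·5 = 495/4
d = 2·1089/16 + 495/4 = 2079/8
t_c = 5 > 0 → v_max = v_peak = 99/4

d=2079/8 v_max=99/4 a_max=9/2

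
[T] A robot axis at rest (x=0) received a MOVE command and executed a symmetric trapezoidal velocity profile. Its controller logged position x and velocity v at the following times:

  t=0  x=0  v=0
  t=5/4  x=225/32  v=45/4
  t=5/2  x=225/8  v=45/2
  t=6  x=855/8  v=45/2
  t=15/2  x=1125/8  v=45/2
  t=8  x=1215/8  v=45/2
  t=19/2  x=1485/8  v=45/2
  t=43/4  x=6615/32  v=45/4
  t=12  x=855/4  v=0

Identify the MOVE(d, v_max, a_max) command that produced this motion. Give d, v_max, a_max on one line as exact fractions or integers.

final state: t=12, x=855/4, v=0 → d = 855/4
a_max = (45/4−0)/(5/4−0) = 9
max v = 45/2 over t∈[5/2,19/2] → v_max = 45/2
check: 45/2·(5/2+7) = 855/4 ✓

d=855/4 v_max=45/2 a_max=9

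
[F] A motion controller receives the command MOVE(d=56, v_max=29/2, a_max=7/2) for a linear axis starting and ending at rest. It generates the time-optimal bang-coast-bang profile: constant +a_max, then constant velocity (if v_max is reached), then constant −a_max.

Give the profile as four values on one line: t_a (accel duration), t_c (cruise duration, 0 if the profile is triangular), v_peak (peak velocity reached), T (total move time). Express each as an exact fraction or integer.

vₘ²/aₘ = (29/2)²/(7/2) = 841/14
56 < 841/14 ⇒ no cruise
v_peak = √(56·7/2) = √196 = 14
t_a = 14/(7/2) = 4; t_c = 0
T = 2·4 = 8

t_a=4 t_c=0 v_peak=14 T=8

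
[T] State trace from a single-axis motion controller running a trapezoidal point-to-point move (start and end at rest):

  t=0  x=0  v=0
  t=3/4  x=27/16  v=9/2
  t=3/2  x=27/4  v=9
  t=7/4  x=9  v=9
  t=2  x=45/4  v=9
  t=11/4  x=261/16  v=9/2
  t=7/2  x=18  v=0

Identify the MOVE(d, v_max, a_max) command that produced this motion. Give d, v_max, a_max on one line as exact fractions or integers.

d=18 v_max=9 a_max=6

final state: t=7/2, x=18, v=0 → d = 18
a_max = (9/2−0)/(3/4−0) = 6
max v = 9 over t∈[3/2,2] → v_max = 9
check: 9·(3/2+1/2) = 18 ✓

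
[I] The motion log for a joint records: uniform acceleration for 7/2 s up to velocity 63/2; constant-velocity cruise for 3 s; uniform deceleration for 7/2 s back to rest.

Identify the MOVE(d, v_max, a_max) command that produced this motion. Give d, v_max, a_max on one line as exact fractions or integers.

a_max = (63/2)/(7/2) = 9
d_a = ½·63/2·7/2 = 441/8; d_c = 63/2·3 = 189/2
d = 2·441/8 + 189/2 = 819/4
t_c = 3 > 0 → v_max = v_peak = 63/2

d=819/4 v_max=63/2 a_max=9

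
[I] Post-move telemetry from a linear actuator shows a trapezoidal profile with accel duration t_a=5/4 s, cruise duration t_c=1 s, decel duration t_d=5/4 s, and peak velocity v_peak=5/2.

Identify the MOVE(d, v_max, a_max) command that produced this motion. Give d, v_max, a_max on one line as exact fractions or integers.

d=45/8 v_max=5/2 a_max=2

a_max = (5/2)/(5/4) = 2
d_a = ½·5/2·5/4 = 25/16; d_c = 5/2·1 = 5/2
d = 2·25/16 + 5/2 = 45/8
t_c = 1 > 0 so v_max = 5/2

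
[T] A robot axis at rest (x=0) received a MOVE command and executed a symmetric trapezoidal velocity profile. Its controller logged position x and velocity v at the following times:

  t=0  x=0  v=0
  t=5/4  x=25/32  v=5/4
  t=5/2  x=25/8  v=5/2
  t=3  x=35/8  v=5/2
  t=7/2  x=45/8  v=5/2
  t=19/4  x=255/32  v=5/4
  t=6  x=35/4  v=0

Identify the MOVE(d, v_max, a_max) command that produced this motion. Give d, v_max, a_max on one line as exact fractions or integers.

d=35/4 v_max=5/2 a_max=1

final state: t=6, x=35/4, v=0 → d = 35/4
a_max = (5/4−0)/(5/4−0) = 1
max v = 5/2 over t∈[5/2,7/2] → v_max = 5/2
check: 5/2·(5/2+1) = 35/4 ✓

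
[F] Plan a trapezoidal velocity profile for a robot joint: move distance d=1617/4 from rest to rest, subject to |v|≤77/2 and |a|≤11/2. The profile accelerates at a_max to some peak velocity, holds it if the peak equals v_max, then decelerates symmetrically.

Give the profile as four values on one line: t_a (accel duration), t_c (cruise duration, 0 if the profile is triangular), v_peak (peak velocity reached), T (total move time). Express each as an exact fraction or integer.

t_a=7 t_c=7/2 v_peak=77/2 T=35/2

v_max²/a_max = (77/2)²/(11/2) = 539/2
1617/4 ≥ 539/2 → trapezoidal
t_a = (77/2)/(11/2) = 7; v_peak = 77/2
d_cruise = 1617/4 − 539/2 = 539/4; t_c = (539/4)/(77/2) = 7/2
T = 2·7 + 7/2 = 35/2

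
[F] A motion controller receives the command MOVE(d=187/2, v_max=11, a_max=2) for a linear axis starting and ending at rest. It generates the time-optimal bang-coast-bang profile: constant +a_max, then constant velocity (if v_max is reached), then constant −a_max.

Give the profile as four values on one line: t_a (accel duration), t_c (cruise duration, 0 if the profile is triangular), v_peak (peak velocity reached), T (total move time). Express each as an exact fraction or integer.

t_a=11/2 t_c=3 v_peak=11 T=14

vₘ²/aₘ = 11²/2 = 121/2
187/2 ≥ 121/2 ⇒ cruise phase
t_a = 11/2; v_peak = 11
d_cruise = 187/2 − 121/2 = 33; t_c = 33/11 = 3
T = 2·11/2 + 3 = 14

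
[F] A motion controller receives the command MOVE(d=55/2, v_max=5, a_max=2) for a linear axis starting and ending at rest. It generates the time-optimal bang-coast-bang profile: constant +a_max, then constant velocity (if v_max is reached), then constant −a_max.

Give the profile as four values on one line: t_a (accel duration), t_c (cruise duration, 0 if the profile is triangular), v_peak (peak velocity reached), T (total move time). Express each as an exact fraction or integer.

t_a=5/2 t_c=3 v_peak=5 T=8

vₘ²/aₘ = 5²/2 = 25/2
55/2 ≥ 25/2 → trapezoidal
t_a = 5/2; v_peak = 5
d_cruise = 55/2 − 25/2 = 15; t_c = 15/5 = 3
T = 2·5/2 + 3 = 8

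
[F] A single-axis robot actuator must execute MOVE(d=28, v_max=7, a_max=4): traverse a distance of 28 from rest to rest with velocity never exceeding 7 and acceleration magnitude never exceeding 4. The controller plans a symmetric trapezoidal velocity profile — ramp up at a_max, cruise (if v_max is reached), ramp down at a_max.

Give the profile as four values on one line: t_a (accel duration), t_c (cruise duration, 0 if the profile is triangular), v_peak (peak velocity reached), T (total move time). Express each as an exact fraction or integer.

t_a=7/4 t_c=9/4 v_peak=7 T=23/4

(v_max)²/a_max = 7²/4 = 49/4
28 ≥ 49/4 ⇒ cruise phase
t_a = 7/4; v_peak = 7
d_cruise = 28 − 49/4 = 63/4; t_c = (63/4)/7 = 9/4
T = 2·7/4 + 9/4 = 23/4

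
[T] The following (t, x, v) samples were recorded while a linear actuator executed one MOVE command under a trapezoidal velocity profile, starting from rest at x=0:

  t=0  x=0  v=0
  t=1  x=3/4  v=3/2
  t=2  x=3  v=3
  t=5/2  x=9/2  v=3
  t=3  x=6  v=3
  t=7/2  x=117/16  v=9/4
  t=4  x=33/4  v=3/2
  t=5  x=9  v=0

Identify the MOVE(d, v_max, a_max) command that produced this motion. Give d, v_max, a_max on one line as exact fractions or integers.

final state: t=5, x=9, v=0 → d = 9
a_max = (3/2−0)/(1−0) = 3/2
max v = 3 over t∈[2,3] → v_max = 3
check: 3·(2+1) = 9 ✓

d=9 v_max=3 a_max=3/2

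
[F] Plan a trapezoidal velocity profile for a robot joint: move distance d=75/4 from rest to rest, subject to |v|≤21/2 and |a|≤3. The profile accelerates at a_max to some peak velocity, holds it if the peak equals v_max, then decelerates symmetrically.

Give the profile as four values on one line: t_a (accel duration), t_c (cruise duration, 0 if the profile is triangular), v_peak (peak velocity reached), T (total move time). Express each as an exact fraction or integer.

vₘ²/aₘ = (21/2)²/3 = 147/4
75/4 < 147/4 so t_c = 0
v_peak = √(75/4·3) = √(225/4) = 15/2
t_a = (15/2)/3 = 5/2; t_c = 0
T = 2·5/2 = 5

t_a=5/2 t_c=0 v_peak=15/2 T=5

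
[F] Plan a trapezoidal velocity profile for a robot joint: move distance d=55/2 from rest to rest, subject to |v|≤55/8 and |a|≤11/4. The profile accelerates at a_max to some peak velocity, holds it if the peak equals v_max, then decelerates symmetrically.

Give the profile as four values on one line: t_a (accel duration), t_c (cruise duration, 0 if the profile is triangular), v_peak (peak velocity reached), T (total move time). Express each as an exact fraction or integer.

t_a=5/2 t_c=3/2 v_peak=55/8 T=13/2

vₘ²/aₘ = (55/8)²/(11/4) = 275/16
55/2 ≥ 275/16 → trapezoidal
t_a = (55/8)/(11/4) = 5/2; v_peak = 55/8
d_cruise = 55/2 − 275/16 = 165/16; t_c = (165/16)/(55/8) = 3/2
T = 2·5/2 + 3/2 = 13/2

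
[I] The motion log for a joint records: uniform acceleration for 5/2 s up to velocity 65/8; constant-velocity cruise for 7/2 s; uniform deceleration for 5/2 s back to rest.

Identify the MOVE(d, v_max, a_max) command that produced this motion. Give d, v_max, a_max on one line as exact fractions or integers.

a_max = (65/8)/(5/2) = 13/4
d_a = ½·65/8·5/2 = 325/32; d_c = 65/8·7/2 = 455/16
d = 2·325/32 + 455/16 = 195/4
t_c = 7/2 > 0 ⇒ limit active, v_max = 65/8

d=195/4 v_max=65/8 a_max=13/4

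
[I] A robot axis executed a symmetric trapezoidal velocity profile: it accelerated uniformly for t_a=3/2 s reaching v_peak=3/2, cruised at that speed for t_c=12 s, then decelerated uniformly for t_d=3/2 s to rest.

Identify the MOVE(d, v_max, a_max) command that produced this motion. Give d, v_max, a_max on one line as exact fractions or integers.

a_max = (3/2)/(3/2) = 1
d_a = ½·3/2·3/2 = 9/8; d_c = 3/2·12 = 18
d = 2·9/8 + 18 = 81/4
t_c = 12 > 0 so v_max = 3/2

d=81/4 v_max=3/2 a_max=1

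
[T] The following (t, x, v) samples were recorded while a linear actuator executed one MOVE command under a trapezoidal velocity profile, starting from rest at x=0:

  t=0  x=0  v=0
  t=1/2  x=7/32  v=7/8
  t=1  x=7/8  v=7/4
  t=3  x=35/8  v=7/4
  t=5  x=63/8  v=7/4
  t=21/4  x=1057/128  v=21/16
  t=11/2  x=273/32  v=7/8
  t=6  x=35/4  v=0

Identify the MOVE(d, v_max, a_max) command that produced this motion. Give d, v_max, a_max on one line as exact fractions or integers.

d=35/4 v_max=7/4 a_max=7/4

final state: t=6, x=35/4, v=0 → d = 35/4
a_max = (7/8−0)/(1/2−0) = 7/4
max v = 7/4 over t∈[1,5] → v_max = 7/4
check: 7/4·(1+4) = 35/4 ✓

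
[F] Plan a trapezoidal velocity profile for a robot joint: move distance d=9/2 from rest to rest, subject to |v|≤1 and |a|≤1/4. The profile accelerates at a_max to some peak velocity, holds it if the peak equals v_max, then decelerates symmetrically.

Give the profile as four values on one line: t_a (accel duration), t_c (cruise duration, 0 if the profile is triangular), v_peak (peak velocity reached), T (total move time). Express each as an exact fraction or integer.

t_a=4 t_c=1/2 v_peak=1 T=17/2

vₘ²/aₘ = 1²/(1/4) = 4
9/2 ≥ 4 → trapezoidal
t_a = 1/(1/4) = 4; v_peak = 1
d_cruise = 9/2 − 4 = 1/2; t_c = (1/2)/1 = 1/2
T = 2·4 + 1/2 = 17/2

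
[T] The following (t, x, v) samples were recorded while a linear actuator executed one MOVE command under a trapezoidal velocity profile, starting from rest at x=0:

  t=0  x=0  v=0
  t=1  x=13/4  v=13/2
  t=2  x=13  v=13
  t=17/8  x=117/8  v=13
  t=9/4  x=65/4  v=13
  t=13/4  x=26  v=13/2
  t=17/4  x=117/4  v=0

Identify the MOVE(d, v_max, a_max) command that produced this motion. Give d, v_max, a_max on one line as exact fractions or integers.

d=117/4 v_max=13 a_max=13/2

final state: t=17/4, x=117/4, v=0 → d = 117/4
a_max = (13/2−0)/(1−0) = 13/2
max v = 13 over t∈[2,9/4] → v_max = 13
check: 13·(2+1/4) = 117/4 ✓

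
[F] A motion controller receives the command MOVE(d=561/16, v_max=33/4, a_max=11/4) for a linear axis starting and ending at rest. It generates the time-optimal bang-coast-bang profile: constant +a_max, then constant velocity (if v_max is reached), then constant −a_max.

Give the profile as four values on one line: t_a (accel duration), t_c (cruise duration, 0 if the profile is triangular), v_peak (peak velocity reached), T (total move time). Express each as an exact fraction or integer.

t_a=3 t_c=5/4 v_peak=33/4 T=29/4

vₘ²/aₘ = (33/4)²/(11/4) = 99/4
561/16 ≥ 99/4 ⇒ cruise phase
t_a = (33/4)/(11/4) = 3; v_peak = 33/4
d_cruise = 561/16 − 99/4 = 165/16; t_c = (165/16)/(33/4) = 5/4
T = 2·3 + 5/4 = 29/4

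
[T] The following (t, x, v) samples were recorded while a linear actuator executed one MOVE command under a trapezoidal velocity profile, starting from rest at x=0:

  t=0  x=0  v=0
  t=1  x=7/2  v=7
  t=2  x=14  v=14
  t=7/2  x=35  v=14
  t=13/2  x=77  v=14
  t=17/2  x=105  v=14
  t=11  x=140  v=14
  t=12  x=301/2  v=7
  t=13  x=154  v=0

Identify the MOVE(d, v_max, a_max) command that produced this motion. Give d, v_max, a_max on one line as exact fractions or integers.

final state: t=13, x=154, v=0 → d = 154
a_max = (7−0)/(1−0) = 7
max v = 14 over t∈[2,11] → v_max = 14
check: 14·(2+9) = 154 ✓

d=154 v_max=14 a_max=7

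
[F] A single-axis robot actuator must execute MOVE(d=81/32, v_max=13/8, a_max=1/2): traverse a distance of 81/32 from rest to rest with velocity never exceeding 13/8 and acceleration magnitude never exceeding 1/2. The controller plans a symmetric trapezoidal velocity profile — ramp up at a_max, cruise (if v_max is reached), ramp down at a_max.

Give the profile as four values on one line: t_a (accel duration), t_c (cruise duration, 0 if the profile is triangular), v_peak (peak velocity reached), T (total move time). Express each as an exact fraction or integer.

vₘ²/aₘ = (13/8)²/(1/2) = 169/32
81/32 < 169/32 → triangular
v_peak = √(81/32·1/2) = √(81/64) = 9/8
t_a = (9/8)/(1/2) = 9/4; t_c = 0
T = 2·9/4 = 9/2

t_a=9/4 t_c=0 v_peak=9/8 T=9/2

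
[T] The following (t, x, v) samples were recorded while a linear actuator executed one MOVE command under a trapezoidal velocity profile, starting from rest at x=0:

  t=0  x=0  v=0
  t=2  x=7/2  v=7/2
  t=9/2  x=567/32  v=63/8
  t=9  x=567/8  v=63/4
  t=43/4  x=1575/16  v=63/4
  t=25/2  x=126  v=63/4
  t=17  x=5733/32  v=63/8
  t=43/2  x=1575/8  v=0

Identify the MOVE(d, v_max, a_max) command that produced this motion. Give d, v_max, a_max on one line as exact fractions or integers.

final state: t=43/2, x=1575/8, v=0 → d = 1575/8
a_max = (7/2−0)/(2−0) = 7/4
max v = 63/4 over t∈[9,25/2] → v_max = 63/4
check: 63/4·(9+7/2) = 1575/8 ✓

d=1575/8 v_max=63/4 a_max=7/4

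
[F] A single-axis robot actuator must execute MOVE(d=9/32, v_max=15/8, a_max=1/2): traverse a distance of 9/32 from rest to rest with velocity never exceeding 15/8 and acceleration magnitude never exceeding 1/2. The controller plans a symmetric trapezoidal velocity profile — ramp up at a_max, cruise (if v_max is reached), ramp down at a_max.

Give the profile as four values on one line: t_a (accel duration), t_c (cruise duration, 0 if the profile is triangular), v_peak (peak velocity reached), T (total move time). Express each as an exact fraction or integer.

t_a=3/4 t_c=0 v_peak=3/8 T=3/2

v_max²/a_max = (15/8)²/(1/2) = 225/32
9/32 < 225/32 ⇒ no cruise
v_peak = √(9/32·1/2) = √(9/64) = 3/8
t_a = (3/8)/(1/2) = 3/4; t_c = 0
T = 2·3/4 = 3/2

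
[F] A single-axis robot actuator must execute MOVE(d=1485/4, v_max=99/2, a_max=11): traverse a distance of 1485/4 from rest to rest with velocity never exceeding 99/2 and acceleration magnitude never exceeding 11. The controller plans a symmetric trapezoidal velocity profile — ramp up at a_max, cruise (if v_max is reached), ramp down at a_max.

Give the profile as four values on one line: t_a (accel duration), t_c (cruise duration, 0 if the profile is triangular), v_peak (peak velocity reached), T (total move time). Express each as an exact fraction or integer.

v_max²/a_max = (99/2)²/11 = 891/4
1485/4 ≥ 891/4 → trapezoidal
t_a = (99/2)/11 = 9/2; v_peak = 99/2
d_cruise = 1485/4 − 891/4 = 297/2; t_c = (297/2)/(99/2) = 3
T = 2·9/2 + 3 = 12

t_a=9/2 t_c=3 v_peak=99/2 T=12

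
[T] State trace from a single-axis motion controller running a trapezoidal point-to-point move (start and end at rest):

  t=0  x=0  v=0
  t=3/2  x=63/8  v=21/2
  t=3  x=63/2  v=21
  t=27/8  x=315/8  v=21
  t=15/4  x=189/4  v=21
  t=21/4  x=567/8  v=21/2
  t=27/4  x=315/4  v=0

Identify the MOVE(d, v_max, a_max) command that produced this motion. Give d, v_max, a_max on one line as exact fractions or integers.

final state: t=27/4, x=315/4, v=0 → d = 315/4
a_max = (21/2−0)/(3/2−0) = 7
max v = 21 over t∈[3,15/4] → v_max = 21
check: 21·(3+3/4) = 315/4 ✓

d=315/4 v_max=21 a_max=7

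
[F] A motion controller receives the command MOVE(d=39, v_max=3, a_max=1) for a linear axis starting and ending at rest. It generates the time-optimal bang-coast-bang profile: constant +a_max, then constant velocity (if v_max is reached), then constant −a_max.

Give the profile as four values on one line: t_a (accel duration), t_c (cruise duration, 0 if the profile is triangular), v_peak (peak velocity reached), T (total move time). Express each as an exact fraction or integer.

vₘ²/aₘ = 3²/1 = 9
39 ≥ 9 → trapezoidal
t_a = 3/1 = 3; v_peak = 3
d_cruise = 39 − 9 = 30; t_c = 30/3 = 10
T = 2·3 + 10 = 16

t_a=3 t_c=10 v_peak=3 T=16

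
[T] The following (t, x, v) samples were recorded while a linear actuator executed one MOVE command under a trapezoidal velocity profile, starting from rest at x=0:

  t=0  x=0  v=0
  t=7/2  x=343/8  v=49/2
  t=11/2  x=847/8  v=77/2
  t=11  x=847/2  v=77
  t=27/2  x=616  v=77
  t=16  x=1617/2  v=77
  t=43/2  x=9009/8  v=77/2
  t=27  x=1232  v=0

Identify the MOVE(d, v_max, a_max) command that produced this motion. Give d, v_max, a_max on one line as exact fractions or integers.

final state: t=27, x=1232, v=0 → d = 1232
a_max = (49/2−0)/(7/2−0) = 7
max v = 77 over t∈[11,16] → v_max = 77
check: 77·(11+5) = 1232 ✓

d=1232 v_max=77 a_max=7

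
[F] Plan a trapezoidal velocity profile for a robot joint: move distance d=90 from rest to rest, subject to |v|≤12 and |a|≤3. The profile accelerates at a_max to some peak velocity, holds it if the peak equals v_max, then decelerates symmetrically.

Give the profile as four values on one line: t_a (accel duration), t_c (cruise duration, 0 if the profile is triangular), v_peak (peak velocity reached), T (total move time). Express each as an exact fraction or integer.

(v_max)²/a_max = 12²/3 = 48
90 ≥ 48 ⇒ cruise phase
t_a = 12/3 = 4; v_peak = 12
d_cruise = 90 − 48 = 42; t_c = 42/12 = 7/2
T = 2·4 + 7/2 = 23/2

t_a=4 t_c=7/2 v_peak=12 T=23/2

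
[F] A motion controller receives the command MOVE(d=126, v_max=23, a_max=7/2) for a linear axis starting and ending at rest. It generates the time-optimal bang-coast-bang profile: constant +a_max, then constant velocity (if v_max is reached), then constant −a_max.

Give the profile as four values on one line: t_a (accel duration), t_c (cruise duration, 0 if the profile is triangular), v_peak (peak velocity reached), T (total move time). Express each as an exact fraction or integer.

v_max²/a_max = 23²/(7/2) = 1058/7
126 < 1058/7 so t_c = 0
v_peak = √(126·7/2) = √441 = 21
t_a = 21/(7/2) = 6; t_c = 0
T = 2·6 = 12

t_a=6 t_c=0 v_peak=21 T=12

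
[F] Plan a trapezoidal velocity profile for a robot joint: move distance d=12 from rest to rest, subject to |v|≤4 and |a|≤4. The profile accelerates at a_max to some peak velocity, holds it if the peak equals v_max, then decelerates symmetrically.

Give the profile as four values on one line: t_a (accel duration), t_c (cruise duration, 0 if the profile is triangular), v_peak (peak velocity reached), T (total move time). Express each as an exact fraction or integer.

t_a=1 t_c=2 v_peak=4 T=4

v_max²/a_max = 4²/4 = 4
12 ≥ 4 ⇒ cruise phase
t_a = 4/4 = 1; v_peak = 4
d_cruise = 12 − 4 = 8; t_c = 8/4 = 2
T = 2·1 + 2 = 4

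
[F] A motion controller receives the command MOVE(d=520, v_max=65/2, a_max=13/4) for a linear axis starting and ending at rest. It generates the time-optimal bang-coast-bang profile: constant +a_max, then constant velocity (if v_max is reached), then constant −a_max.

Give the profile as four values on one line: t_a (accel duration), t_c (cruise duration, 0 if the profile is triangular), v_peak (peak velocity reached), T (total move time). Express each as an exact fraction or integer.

t_a=10 t_c=6 v_peak=65/2 T=26

(v_max)²/a_max = (65/2)²/(13/4) = 325
520 ≥ 325 → trapezoidal
t_a = (65/2)/(13/4) = 10; v_peak = 65/2
d_cruise = 520 − 325 = 195; t_c = 195/(65/2) = 6
T = 2·10 + 6 = 26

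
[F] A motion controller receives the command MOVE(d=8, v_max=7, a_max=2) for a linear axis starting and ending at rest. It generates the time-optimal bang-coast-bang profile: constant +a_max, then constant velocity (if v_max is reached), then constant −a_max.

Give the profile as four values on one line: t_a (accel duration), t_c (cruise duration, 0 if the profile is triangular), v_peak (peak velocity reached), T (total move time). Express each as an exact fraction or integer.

t_a=2 t_c=0 v_peak=4 T=4

(v_max)²/a_max = 7²/2 = 49/2
8 < 49/2 ⇒ no cruise
v_peak = √(8·2) = √16 = 4
t_a = 4/2 = 2; t_c = 0
T = 2·2 = 4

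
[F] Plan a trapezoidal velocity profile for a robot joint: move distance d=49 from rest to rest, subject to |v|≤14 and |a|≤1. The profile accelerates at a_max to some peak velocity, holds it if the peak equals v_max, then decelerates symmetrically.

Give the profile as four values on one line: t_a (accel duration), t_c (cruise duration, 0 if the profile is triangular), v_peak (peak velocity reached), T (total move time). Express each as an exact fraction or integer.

t_a=7 t_c=0 v_peak=7 T=14

(v_max)²/a_max = 14²/1 = 196
49 < 196 so t_c = 0
v_peak = √(49·1) = √49 = 7
t_a = 7/1 = 7; t_c = 0
T = 2·7 = 14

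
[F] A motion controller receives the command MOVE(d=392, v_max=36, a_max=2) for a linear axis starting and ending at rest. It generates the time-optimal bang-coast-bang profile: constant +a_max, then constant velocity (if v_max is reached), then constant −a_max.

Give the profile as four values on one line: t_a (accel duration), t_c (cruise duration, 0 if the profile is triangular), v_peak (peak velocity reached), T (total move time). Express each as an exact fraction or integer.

(v_max)²/a_max = 36²/2 = 648
392 < 648 → triangular
v_peak = √(392·2) = √784 = 28
t_a = 28/2 = 14; t_c = 0
T = 2·14 = 28

t_a=14 t_c=0 v_peak=28 T=28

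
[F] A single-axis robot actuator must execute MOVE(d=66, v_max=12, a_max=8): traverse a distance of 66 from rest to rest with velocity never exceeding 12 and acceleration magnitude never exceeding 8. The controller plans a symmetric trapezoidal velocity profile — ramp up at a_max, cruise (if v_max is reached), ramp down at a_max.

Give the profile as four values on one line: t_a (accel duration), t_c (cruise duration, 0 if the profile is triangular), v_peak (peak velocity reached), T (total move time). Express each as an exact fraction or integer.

t_a=3/2 t_c=4 v_peak=12 T=7

vₘ²/aₘ = 12²/8 = 18
66 ≥ 18 ⇒ cruise phase
t_a = 12/8 = 3/2; v_peak = 12
d_cruise = 66 − 18 = 48; t_c = 48/12 = 4
T = 2·3/2 + 4 = 7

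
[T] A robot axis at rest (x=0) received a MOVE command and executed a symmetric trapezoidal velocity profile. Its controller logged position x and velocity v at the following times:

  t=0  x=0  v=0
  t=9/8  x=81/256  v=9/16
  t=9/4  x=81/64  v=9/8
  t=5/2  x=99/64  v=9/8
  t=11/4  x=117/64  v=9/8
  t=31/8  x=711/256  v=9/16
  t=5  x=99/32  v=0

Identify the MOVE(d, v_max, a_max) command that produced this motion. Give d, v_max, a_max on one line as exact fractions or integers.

final state: t=5, x=99/32, v=0 → d = 99/32
a_max = (9/16−0)/(9/8−0) = 1/2
max v = 9/8 over t∈[9/4,11/4] → v_max = 9/8
check: 9/8·(9/4+1/2) = 99/32 ✓

d=99/32 v_max=9/8 a_max=1/2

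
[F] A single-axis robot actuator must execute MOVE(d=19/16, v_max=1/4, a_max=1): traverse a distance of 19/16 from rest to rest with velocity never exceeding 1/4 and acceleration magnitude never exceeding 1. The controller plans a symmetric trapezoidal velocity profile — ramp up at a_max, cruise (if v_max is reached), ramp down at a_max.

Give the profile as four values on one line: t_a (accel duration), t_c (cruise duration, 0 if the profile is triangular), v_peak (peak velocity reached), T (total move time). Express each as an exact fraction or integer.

t_a=1/4 t_c=9/2 v_peak=1/4 T=5

(v_max)²/a_max = (1/4)²/1 = 1/16
19/16 ≥ 1/16 → trapezoidal
t_a = (1/4)/1 = 1/4; v_peak = 1/4
d_cruise = 19/16 − 1/16 = 9/8; t_c = (9/8)/(1/4) = 9/2
T = 2·1/4 + 9/2 = 5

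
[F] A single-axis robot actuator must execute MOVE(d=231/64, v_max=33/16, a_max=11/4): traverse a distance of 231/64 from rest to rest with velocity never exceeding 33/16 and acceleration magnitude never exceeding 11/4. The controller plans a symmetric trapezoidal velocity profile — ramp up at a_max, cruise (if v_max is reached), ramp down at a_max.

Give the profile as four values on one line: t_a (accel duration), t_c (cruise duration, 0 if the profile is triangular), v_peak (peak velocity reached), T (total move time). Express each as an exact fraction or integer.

(v_max)²/a_max = (33/16)²/(11/4) = 99/64
231/64 ≥ 99/64 → trapezoidal
t_a = (33/16)/(11/4) = 3/4; v_peak = 33/16
d_cruise = 231/64 − 99/64 = 33/16; t_c = (33/16)/(33/16) = 1
T = 2·3/4 + 1 = 5/2

t_a=3/4 t_c=1 v_peak=33/16 T=5/2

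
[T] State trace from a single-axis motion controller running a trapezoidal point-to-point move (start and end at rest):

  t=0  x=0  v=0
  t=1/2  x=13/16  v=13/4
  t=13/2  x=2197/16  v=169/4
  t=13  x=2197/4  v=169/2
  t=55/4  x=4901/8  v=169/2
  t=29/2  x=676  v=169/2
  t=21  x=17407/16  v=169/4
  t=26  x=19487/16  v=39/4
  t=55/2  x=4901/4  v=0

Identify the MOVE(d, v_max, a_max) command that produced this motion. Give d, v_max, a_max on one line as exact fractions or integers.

final state: t=55/2, x=4901/4, v=0 → d = 4901/4
a_max = (13/4−0)/(1/2−0) = 13/2
max v = 169/2 over t∈[13,29/2] → v_max = 169/2
check: 169/2·(13+3/2) = 4901/4 ✓

d=4901/4 v_max=169/2 a_max=13/2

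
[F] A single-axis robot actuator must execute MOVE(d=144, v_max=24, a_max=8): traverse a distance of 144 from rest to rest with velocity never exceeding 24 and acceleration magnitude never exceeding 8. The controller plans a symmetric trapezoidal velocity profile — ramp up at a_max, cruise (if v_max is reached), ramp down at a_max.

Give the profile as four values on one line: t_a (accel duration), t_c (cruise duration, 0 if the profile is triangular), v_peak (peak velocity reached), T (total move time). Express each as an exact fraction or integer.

t_a=3 t_c=3 v_peak=24 T=9

vₘ²/aₘ = 24²/8 = 72
144 ≥ 72 ⇒ cruise phase
t_a = 24/8 = 3; v_peak = 24
d_cruise = 144 − 72 = 72; t_c = 72/24 = 3
T = 2·3 + 3 = 9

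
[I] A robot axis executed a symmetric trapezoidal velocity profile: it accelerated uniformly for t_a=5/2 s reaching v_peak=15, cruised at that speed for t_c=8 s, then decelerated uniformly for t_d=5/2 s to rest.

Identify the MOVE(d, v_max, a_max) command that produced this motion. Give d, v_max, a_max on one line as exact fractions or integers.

a_max = 15/(5/2) = 6
d_a = ½·15·5/2 = 75/4; d_c = 15·8 = 120
d = 2·75/4 + 120 = 315/2
t_c = 8 > 0 ⇒ limit active, v_max = 15

d=315/2 v_max=15 a_max=6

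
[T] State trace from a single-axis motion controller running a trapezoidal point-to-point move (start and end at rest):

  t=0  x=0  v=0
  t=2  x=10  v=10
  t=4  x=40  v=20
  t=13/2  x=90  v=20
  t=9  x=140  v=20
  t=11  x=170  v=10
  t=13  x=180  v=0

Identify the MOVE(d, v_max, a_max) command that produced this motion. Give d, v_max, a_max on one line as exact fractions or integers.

d=180 v_max=20 a_max=5

final state: t=13, x=180, v=0 → d = 180
a_max = (10−0)/(2−0) = 5
max v = 20 over t∈[4,9] → v_max = 20
check: 20·(4+5) = 180 ✓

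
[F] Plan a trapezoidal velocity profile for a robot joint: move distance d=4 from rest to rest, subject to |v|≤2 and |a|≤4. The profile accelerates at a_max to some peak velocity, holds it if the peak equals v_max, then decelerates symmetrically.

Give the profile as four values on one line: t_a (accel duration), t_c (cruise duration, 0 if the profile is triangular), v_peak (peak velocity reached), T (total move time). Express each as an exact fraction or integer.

t_a=1/2 t_c=3/2 v_peak=2 T=5/2

v_max²/a_max = 2²/4 = 1
4 ≥ 1 so v_max reached
t_a = 2/4 = 1/2; v_peak = 2
d_cruise = 4 − 1 = 3; t_c = 3/2
T = 2·1/2 + 3/2 = 5/2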